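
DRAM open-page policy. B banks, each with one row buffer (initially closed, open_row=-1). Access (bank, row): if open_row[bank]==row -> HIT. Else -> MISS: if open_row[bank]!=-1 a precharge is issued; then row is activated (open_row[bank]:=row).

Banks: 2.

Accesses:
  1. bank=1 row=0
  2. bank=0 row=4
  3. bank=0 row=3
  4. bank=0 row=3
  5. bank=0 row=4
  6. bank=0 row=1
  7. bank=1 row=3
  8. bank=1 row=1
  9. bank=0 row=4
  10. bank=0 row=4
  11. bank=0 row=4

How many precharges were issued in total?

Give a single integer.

Acc 1: bank1 row0 -> MISS (open row0); precharges=0
Acc 2: bank0 row4 -> MISS (open row4); precharges=0
Acc 3: bank0 row3 -> MISS (open row3); precharges=1
Acc 4: bank0 row3 -> HIT
Acc 5: bank0 row4 -> MISS (open row4); precharges=2
Acc 6: bank0 row1 -> MISS (open row1); precharges=3
Acc 7: bank1 row3 -> MISS (open row3); precharges=4
Acc 8: bank1 row1 -> MISS (open row1); precharges=5
Acc 9: bank0 row4 -> MISS (open row4); precharges=6
Acc 10: bank0 row4 -> HIT
Acc 11: bank0 row4 -> HIT

Answer: 6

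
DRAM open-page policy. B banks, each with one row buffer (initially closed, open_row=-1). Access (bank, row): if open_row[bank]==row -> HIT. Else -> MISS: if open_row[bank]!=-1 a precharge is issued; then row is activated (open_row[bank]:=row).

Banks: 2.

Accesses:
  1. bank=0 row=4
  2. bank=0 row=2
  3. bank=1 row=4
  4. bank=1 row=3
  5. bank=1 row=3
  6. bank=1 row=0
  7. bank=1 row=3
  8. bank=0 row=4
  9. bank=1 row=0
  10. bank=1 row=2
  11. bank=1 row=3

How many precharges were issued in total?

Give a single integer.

Acc 1: bank0 row4 -> MISS (open row4); precharges=0
Acc 2: bank0 row2 -> MISS (open row2); precharges=1
Acc 3: bank1 row4 -> MISS (open row4); precharges=1
Acc 4: bank1 row3 -> MISS (open row3); precharges=2
Acc 5: bank1 row3 -> HIT
Acc 6: bank1 row0 -> MISS (open row0); precharges=3
Acc 7: bank1 row3 -> MISS (open row3); precharges=4
Acc 8: bank0 row4 -> MISS (open row4); precharges=5
Acc 9: bank1 row0 -> MISS (open row0); precharges=6
Acc 10: bank1 row2 -> MISS (open row2); precharges=7
Acc 11: bank1 row3 -> MISS (open row3); precharges=8

Answer: 8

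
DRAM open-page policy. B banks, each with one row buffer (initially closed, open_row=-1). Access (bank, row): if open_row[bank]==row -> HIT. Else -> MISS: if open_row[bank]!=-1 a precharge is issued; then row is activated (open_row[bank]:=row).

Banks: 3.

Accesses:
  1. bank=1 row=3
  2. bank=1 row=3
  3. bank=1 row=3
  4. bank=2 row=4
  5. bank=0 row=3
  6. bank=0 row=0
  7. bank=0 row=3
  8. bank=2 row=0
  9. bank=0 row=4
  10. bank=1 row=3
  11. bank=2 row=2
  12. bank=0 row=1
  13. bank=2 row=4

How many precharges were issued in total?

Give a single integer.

Acc 1: bank1 row3 -> MISS (open row3); precharges=0
Acc 2: bank1 row3 -> HIT
Acc 3: bank1 row3 -> HIT
Acc 4: bank2 row4 -> MISS (open row4); precharges=0
Acc 5: bank0 row3 -> MISS (open row3); precharges=0
Acc 6: bank0 row0 -> MISS (open row0); precharges=1
Acc 7: bank0 row3 -> MISS (open row3); precharges=2
Acc 8: bank2 row0 -> MISS (open row0); precharges=3
Acc 9: bank0 row4 -> MISS (open row4); precharges=4
Acc 10: bank1 row3 -> HIT
Acc 11: bank2 row2 -> MISS (open row2); precharges=5
Acc 12: bank0 row1 -> MISS (open row1); precharges=6
Acc 13: bank2 row4 -> MISS (open row4); precharges=7

Answer: 7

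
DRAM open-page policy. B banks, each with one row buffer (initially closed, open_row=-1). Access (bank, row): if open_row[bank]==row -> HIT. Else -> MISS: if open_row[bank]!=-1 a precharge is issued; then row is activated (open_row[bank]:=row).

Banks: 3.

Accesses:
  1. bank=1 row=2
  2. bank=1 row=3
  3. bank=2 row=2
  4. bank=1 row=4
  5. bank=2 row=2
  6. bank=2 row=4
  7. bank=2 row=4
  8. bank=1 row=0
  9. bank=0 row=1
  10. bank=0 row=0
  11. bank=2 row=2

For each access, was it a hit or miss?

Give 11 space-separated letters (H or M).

Acc 1: bank1 row2 -> MISS (open row2); precharges=0
Acc 2: bank1 row3 -> MISS (open row3); precharges=1
Acc 3: bank2 row2 -> MISS (open row2); precharges=1
Acc 4: bank1 row4 -> MISS (open row4); precharges=2
Acc 5: bank2 row2 -> HIT
Acc 6: bank2 row4 -> MISS (open row4); precharges=3
Acc 7: bank2 row4 -> HIT
Acc 8: bank1 row0 -> MISS (open row0); precharges=4
Acc 9: bank0 row1 -> MISS (open row1); precharges=4
Acc 10: bank0 row0 -> MISS (open row0); precharges=5
Acc 11: bank2 row2 -> MISS (open row2); precharges=6

Answer: M M M M H M H M M M M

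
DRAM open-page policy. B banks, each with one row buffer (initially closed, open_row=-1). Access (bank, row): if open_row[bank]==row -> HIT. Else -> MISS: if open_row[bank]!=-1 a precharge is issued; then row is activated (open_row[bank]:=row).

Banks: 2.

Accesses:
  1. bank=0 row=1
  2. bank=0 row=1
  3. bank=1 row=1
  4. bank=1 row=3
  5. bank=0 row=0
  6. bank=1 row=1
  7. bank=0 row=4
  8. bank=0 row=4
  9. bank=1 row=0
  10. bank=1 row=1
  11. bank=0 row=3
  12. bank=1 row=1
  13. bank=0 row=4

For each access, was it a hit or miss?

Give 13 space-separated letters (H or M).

Acc 1: bank0 row1 -> MISS (open row1); precharges=0
Acc 2: bank0 row1 -> HIT
Acc 3: bank1 row1 -> MISS (open row1); precharges=0
Acc 4: bank1 row3 -> MISS (open row3); precharges=1
Acc 5: bank0 row0 -> MISS (open row0); precharges=2
Acc 6: bank1 row1 -> MISS (open row1); precharges=3
Acc 7: bank0 row4 -> MISS (open row4); precharges=4
Acc 8: bank0 row4 -> HIT
Acc 9: bank1 row0 -> MISS (open row0); precharges=5
Acc 10: bank1 row1 -> MISS (open row1); precharges=6
Acc 11: bank0 row3 -> MISS (open row3); precharges=7
Acc 12: bank1 row1 -> HIT
Acc 13: bank0 row4 -> MISS (open row4); precharges=8

Answer: M H M M M M M H M M M H M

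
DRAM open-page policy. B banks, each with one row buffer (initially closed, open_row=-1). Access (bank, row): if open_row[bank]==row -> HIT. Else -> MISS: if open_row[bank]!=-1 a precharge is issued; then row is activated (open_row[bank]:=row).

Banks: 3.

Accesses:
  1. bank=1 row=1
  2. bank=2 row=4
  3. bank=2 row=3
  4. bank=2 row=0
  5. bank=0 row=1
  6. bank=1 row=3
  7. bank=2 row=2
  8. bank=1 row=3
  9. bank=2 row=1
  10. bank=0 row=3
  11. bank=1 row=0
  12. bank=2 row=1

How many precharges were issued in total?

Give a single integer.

Answer: 7

Derivation:
Acc 1: bank1 row1 -> MISS (open row1); precharges=0
Acc 2: bank2 row4 -> MISS (open row4); precharges=0
Acc 3: bank2 row3 -> MISS (open row3); precharges=1
Acc 4: bank2 row0 -> MISS (open row0); precharges=2
Acc 5: bank0 row1 -> MISS (open row1); precharges=2
Acc 6: bank1 row3 -> MISS (open row3); precharges=3
Acc 7: bank2 row2 -> MISS (open row2); precharges=4
Acc 8: bank1 row3 -> HIT
Acc 9: bank2 row1 -> MISS (open row1); precharges=5
Acc 10: bank0 row3 -> MISS (open row3); precharges=6
Acc 11: bank1 row0 -> MISS (open row0); precharges=7
Acc 12: bank2 row1 -> HIT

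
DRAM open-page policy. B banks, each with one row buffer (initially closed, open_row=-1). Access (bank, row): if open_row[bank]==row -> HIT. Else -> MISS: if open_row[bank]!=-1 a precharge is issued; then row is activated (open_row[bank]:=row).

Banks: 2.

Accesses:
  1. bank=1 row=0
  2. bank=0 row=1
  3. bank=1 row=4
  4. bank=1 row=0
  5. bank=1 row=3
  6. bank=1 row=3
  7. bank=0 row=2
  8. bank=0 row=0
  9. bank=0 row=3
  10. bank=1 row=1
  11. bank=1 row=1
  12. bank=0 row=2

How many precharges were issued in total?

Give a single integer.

Answer: 8

Derivation:
Acc 1: bank1 row0 -> MISS (open row0); precharges=0
Acc 2: bank0 row1 -> MISS (open row1); precharges=0
Acc 3: bank1 row4 -> MISS (open row4); precharges=1
Acc 4: bank1 row0 -> MISS (open row0); precharges=2
Acc 5: bank1 row3 -> MISS (open row3); precharges=3
Acc 6: bank1 row3 -> HIT
Acc 7: bank0 row2 -> MISS (open row2); precharges=4
Acc 8: bank0 row0 -> MISS (open row0); precharges=5
Acc 9: bank0 row3 -> MISS (open row3); precharges=6
Acc 10: bank1 row1 -> MISS (open row1); precharges=7
Acc 11: bank1 row1 -> HIT
Acc 12: bank0 row2 -> MISS (open row2); precharges=8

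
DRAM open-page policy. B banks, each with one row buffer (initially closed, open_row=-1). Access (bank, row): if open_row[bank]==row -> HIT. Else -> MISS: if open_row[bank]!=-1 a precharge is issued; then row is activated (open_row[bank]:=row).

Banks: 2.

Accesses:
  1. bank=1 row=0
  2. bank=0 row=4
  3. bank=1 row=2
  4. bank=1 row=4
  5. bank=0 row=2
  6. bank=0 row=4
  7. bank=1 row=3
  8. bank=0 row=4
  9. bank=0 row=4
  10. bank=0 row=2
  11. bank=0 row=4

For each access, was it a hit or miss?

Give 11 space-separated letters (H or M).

Answer: M M M M M M M H H M M

Derivation:
Acc 1: bank1 row0 -> MISS (open row0); precharges=0
Acc 2: bank0 row4 -> MISS (open row4); precharges=0
Acc 3: bank1 row2 -> MISS (open row2); precharges=1
Acc 4: bank1 row4 -> MISS (open row4); precharges=2
Acc 5: bank0 row2 -> MISS (open row2); precharges=3
Acc 6: bank0 row4 -> MISS (open row4); precharges=4
Acc 7: bank1 row3 -> MISS (open row3); precharges=5
Acc 8: bank0 row4 -> HIT
Acc 9: bank0 row4 -> HIT
Acc 10: bank0 row2 -> MISS (open row2); precharges=6
Acc 11: bank0 row4 -> MISS (open row4); precharges=7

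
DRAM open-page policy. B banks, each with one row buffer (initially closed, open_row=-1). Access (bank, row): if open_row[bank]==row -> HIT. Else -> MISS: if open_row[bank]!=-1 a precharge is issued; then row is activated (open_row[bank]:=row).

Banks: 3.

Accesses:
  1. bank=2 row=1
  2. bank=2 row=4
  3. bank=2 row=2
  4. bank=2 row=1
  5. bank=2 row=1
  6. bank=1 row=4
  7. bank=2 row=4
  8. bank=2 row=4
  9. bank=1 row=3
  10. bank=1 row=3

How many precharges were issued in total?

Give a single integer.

Answer: 5

Derivation:
Acc 1: bank2 row1 -> MISS (open row1); precharges=0
Acc 2: bank2 row4 -> MISS (open row4); precharges=1
Acc 3: bank2 row2 -> MISS (open row2); precharges=2
Acc 4: bank2 row1 -> MISS (open row1); precharges=3
Acc 5: bank2 row1 -> HIT
Acc 6: bank1 row4 -> MISS (open row4); precharges=3
Acc 7: bank2 row4 -> MISS (open row4); precharges=4
Acc 8: bank2 row4 -> HIT
Acc 9: bank1 row3 -> MISS (open row3); precharges=5
Acc 10: bank1 row3 -> HIT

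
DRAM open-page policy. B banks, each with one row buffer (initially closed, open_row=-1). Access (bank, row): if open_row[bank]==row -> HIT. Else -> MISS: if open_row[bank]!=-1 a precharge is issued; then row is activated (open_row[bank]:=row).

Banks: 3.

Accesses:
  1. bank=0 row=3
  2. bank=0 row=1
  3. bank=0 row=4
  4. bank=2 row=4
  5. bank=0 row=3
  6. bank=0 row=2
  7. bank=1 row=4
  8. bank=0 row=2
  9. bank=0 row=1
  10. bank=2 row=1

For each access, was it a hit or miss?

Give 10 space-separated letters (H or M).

Acc 1: bank0 row3 -> MISS (open row3); precharges=0
Acc 2: bank0 row1 -> MISS (open row1); precharges=1
Acc 3: bank0 row4 -> MISS (open row4); precharges=2
Acc 4: bank2 row4 -> MISS (open row4); precharges=2
Acc 5: bank0 row3 -> MISS (open row3); precharges=3
Acc 6: bank0 row2 -> MISS (open row2); precharges=4
Acc 7: bank1 row4 -> MISS (open row4); precharges=4
Acc 8: bank0 row2 -> HIT
Acc 9: bank0 row1 -> MISS (open row1); precharges=5
Acc 10: bank2 row1 -> MISS (open row1); precharges=6

Answer: M M M M M M M H M M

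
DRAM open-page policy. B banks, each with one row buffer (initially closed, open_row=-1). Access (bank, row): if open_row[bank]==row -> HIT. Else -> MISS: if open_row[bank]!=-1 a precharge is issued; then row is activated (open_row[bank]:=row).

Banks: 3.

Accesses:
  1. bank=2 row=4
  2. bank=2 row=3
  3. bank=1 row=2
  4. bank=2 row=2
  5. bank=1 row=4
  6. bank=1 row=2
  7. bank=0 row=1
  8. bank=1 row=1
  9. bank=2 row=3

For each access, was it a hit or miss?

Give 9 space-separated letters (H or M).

Answer: M M M M M M M M M

Derivation:
Acc 1: bank2 row4 -> MISS (open row4); precharges=0
Acc 2: bank2 row3 -> MISS (open row3); precharges=1
Acc 3: bank1 row2 -> MISS (open row2); precharges=1
Acc 4: bank2 row2 -> MISS (open row2); precharges=2
Acc 5: bank1 row4 -> MISS (open row4); precharges=3
Acc 6: bank1 row2 -> MISS (open row2); precharges=4
Acc 7: bank0 row1 -> MISS (open row1); precharges=4
Acc 8: bank1 row1 -> MISS (open row1); precharges=5
Acc 9: bank2 row3 -> MISS (open row3); precharges=6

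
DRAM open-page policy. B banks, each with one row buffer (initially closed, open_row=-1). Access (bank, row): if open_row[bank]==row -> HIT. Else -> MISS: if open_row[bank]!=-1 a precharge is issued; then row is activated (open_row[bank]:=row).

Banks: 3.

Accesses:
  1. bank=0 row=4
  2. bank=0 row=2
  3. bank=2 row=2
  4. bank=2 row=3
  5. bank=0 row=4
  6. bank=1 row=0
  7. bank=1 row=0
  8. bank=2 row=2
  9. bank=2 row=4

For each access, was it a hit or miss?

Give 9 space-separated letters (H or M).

Acc 1: bank0 row4 -> MISS (open row4); precharges=0
Acc 2: bank0 row2 -> MISS (open row2); precharges=1
Acc 3: bank2 row2 -> MISS (open row2); precharges=1
Acc 4: bank2 row3 -> MISS (open row3); precharges=2
Acc 5: bank0 row4 -> MISS (open row4); precharges=3
Acc 6: bank1 row0 -> MISS (open row0); precharges=3
Acc 7: bank1 row0 -> HIT
Acc 8: bank2 row2 -> MISS (open row2); precharges=4
Acc 9: bank2 row4 -> MISS (open row4); precharges=5

Answer: M M M M M M H M M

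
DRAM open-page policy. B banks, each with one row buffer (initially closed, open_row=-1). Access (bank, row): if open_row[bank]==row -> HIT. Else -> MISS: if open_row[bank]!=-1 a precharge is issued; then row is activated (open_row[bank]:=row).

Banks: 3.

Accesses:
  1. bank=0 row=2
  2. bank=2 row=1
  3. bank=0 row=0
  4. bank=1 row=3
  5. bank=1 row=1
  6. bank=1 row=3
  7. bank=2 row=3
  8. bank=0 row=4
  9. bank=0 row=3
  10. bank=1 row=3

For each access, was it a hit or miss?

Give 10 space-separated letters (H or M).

Answer: M M M M M M M M M H

Derivation:
Acc 1: bank0 row2 -> MISS (open row2); precharges=0
Acc 2: bank2 row1 -> MISS (open row1); precharges=0
Acc 3: bank0 row0 -> MISS (open row0); precharges=1
Acc 4: bank1 row3 -> MISS (open row3); precharges=1
Acc 5: bank1 row1 -> MISS (open row1); precharges=2
Acc 6: bank1 row3 -> MISS (open row3); precharges=3
Acc 7: bank2 row3 -> MISS (open row3); precharges=4
Acc 8: bank0 row4 -> MISS (open row4); precharges=5
Acc 9: bank0 row3 -> MISS (open row3); precharges=6
Acc 10: bank1 row3 -> HIT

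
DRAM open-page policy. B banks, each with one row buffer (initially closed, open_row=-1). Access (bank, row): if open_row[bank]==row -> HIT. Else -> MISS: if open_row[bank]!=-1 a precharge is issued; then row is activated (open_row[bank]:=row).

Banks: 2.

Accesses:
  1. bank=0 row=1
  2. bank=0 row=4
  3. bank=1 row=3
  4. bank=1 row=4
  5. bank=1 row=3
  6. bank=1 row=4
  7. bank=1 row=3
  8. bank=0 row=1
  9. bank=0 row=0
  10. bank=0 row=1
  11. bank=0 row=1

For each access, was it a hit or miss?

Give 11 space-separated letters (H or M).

Acc 1: bank0 row1 -> MISS (open row1); precharges=0
Acc 2: bank0 row4 -> MISS (open row4); precharges=1
Acc 3: bank1 row3 -> MISS (open row3); precharges=1
Acc 4: bank1 row4 -> MISS (open row4); precharges=2
Acc 5: bank1 row3 -> MISS (open row3); precharges=3
Acc 6: bank1 row4 -> MISS (open row4); precharges=4
Acc 7: bank1 row3 -> MISS (open row3); precharges=5
Acc 8: bank0 row1 -> MISS (open row1); precharges=6
Acc 9: bank0 row0 -> MISS (open row0); precharges=7
Acc 10: bank0 row1 -> MISS (open row1); precharges=8
Acc 11: bank0 row1 -> HIT

Answer: M M M M M M M M M M H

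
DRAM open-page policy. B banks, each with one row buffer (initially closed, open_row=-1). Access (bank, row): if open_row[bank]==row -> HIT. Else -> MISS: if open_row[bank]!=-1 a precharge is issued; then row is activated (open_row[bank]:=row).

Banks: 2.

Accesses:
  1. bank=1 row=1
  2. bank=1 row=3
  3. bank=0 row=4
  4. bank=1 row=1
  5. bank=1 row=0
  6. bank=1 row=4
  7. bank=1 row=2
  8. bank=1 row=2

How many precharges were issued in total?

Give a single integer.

Acc 1: bank1 row1 -> MISS (open row1); precharges=0
Acc 2: bank1 row3 -> MISS (open row3); precharges=1
Acc 3: bank0 row4 -> MISS (open row4); precharges=1
Acc 4: bank1 row1 -> MISS (open row1); precharges=2
Acc 5: bank1 row0 -> MISS (open row0); precharges=3
Acc 6: bank1 row4 -> MISS (open row4); precharges=4
Acc 7: bank1 row2 -> MISS (open row2); precharges=5
Acc 8: bank1 row2 -> HIT

Answer: 5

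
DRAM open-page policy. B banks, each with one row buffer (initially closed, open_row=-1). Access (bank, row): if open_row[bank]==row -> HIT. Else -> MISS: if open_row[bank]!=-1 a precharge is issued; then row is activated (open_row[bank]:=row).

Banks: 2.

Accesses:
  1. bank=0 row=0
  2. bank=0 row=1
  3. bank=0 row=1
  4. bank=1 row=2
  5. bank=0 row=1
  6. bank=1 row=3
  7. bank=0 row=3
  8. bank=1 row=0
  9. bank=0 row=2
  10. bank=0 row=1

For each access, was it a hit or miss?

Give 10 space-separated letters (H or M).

Answer: M M H M H M M M M M

Derivation:
Acc 1: bank0 row0 -> MISS (open row0); precharges=0
Acc 2: bank0 row1 -> MISS (open row1); precharges=1
Acc 3: bank0 row1 -> HIT
Acc 4: bank1 row2 -> MISS (open row2); precharges=1
Acc 5: bank0 row1 -> HIT
Acc 6: bank1 row3 -> MISS (open row3); precharges=2
Acc 7: bank0 row3 -> MISS (open row3); precharges=3
Acc 8: bank1 row0 -> MISS (open row0); precharges=4
Acc 9: bank0 row2 -> MISS (open row2); precharges=5
Acc 10: bank0 row1 -> MISS (open row1); precharges=6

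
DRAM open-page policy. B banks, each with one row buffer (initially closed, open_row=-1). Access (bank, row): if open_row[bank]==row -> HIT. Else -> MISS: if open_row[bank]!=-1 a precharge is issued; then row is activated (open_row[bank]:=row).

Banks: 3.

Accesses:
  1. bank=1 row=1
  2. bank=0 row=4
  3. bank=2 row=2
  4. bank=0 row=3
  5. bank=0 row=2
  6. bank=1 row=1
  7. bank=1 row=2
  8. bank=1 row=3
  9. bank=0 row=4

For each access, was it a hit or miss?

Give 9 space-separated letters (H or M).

Acc 1: bank1 row1 -> MISS (open row1); precharges=0
Acc 2: bank0 row4 -> MISS (open row4); precharges=0
Acc 3: bank2 row2 -> MISS (open row2); precharges=0
Acc 4: bank0 row3 -> MISS (open row3); precharges=1
Acc 5: bank0 row2 -> MISS (open row2); precharges=2
Acc 6: bank1 row1 -> HIT
Acc 7: bank1 row2 -> MISS (open row2); precharges=3
Acc 8: bank1 row3 -> MISS (open row3); precharges=4
Acc 9: bank0 row4 -> MISS (open row4); precharges=5

Answer: M M M M M H M M M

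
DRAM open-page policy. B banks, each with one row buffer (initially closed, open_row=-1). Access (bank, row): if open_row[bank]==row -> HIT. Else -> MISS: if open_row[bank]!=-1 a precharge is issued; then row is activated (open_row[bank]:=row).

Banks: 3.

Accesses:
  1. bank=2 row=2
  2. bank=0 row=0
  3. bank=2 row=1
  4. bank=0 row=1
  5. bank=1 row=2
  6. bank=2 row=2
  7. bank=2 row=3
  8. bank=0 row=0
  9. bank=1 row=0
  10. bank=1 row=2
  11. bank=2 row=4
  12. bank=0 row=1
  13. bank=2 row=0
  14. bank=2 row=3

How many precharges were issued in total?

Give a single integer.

Acc 1: bank2 row2 -> MISS (open row2); precharges=0
Acc 2: bank0 row0 -> MISS (open row0); precharges=0
Acc 3: bank2 row1 -> MISS (open row1); precharges=1
Acc 4: bank0 row1 -> MISS (open row1); precharges=2
Acc 5: bank1 row2 -> MISS (open row2); precharges=2
Acc 6: bank2 row2 -> MISS (open row2); precharges=3
Acc 7: bank2 row3 -> MISS (open row3); precharges=4
Acc 8: bank0 row0 -> MISS (open row0); precharges=5
Acc 9: bank1 row0 -> MISS (open row0); precharges=6
Acc 10: bank1 row2 -> MISS (open row2); precharges=7
Acc 11: bank2 row4 -> MISS (open row4); precharges=8
Acc 12: bank0 row1 -> MISS (open row1); precharges=9
Acc 13: bank2 row0 -> MISS (open row0); precharges=10
Acc 14: bank2 row3 -> MISS (open row3); precharges=11

Answer: 11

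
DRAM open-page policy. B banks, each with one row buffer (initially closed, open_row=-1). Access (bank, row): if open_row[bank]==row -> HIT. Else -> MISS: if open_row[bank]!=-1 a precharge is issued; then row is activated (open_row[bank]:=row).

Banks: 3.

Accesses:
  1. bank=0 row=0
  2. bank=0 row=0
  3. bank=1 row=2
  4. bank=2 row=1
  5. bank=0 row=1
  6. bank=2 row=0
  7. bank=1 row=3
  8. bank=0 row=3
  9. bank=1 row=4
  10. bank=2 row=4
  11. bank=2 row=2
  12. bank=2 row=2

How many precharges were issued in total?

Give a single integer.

Answer: 7

Derivation:
Acc 1: bank0 row0 -> MISS (open row0); precharges=0
Acc 2: bank0 row0 -> HIT
Acc 3: bank1 row2 -> MISS (open row2); precharges=0
Acc 4: bank2 row1 -> MISS (open row1); precharges=0
Acc 5: bank0 row1 -> MISS (open row1); precharges=1
Acc 6: bank2 row0 -> MISS (open row0); precharges=2
Acc 7: bank1 row3 -> MISS (open row3); precharges=3
Acc 8: bank0 row3 -> MISS (open row3); precharges=4
Acc 9: bank1 row4 -> MISS (open row4); precharges=5
Acc 10: bank2 row4 -> MISS (open row4); precharges=6
Acc 11: bank2 row2 -> MISS (open row2); precharges=7
Acc 12: bank2 row2 -> HIT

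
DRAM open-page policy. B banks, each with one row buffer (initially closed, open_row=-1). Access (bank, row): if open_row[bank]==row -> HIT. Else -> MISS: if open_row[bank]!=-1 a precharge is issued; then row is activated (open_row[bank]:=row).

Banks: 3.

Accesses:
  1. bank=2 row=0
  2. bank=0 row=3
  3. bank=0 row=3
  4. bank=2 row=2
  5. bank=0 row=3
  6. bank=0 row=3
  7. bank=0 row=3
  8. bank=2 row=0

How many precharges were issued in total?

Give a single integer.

Acc 1: bank2 row0 -> MISS (open row0); precharges=0
Acc 2: bank0 row3 -> MISS (open row3); precharges=0
Acc 3: bank0 row3 -> HIT
Acc 4: bank2 row2 -> MISS (open row2); precharges=1
Acc 5: bank0 row3 -> HIT
Acc 6: bank0 row3 -> HIT
Acc 7: bank0 row3 -> HIT
Acc 8: bank2 row0 -> MISS (open row0); precharges=2

Answer: 2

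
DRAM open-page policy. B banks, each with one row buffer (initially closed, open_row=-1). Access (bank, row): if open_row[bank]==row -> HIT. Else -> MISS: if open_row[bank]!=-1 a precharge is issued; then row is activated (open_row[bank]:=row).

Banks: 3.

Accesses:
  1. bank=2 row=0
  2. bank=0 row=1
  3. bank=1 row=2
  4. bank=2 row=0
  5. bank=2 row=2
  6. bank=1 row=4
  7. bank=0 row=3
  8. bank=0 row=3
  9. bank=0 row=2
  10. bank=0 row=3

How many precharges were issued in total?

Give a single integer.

Acc 1: bank2 row0 -> MISS (open row0); precharges=0
Acc 2: bank0 row1 -> MISS (open row1); precharges=0
Acc 3: bank1 row2 -> MISS (open row2); precharges=0
Acc 4: bank2 row0 -> HIT
Acc 5: bank2 row2 -> MISS (open row2); precharges=1
Acc 6: bank1 row4 -> MISS (open row4); precharges=2
Acc 7: bank0 row3 -> MISS (open row3); precharges=3
Acc 8: bank0 row3 -> HIT
Acc 9: bank0 row2 -> MISS (open row2); precharges=4
Acc 10: bank0 row3 -> MISS (open row3); precharges=5

Answer: 5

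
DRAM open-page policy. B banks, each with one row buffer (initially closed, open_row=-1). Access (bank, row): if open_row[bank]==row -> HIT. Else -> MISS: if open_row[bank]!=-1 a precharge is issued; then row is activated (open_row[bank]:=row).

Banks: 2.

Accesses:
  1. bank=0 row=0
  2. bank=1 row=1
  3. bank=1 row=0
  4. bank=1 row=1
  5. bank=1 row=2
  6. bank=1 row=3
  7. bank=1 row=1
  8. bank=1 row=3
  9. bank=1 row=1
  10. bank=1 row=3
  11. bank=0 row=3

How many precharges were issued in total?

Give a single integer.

Answer: 9

Derivation:
Acc 1: bank0 row0 -> MISS (open row0); precharges=0
Acc 2: bank1 row1 -> MISS (open row1); precharges=0
Acc 3: bank1 row0 -> MISS (open row0); precharges=1
Acc 4: bank1 row1 -> MISS (open row1); precharges=2
Acc 5: bank1 row2 -> MISS (open row2); precharges=3
Acc 6: bank1 row3 -> MISS (open row3); precharges=4
Acc 7: bank1 row1 -> MISS (open row1); precharges=5
Acc 8: bank1 row3 -> MISS (open row3); precharges=6
Acc 9: bank1 row1 -> MISS (open row1); precharges=7
Acc 10: bank1 row3 -> MISS (open row3); precharges=8
Acc 11: bank0 row3 -> MISS (open row3); precharges=9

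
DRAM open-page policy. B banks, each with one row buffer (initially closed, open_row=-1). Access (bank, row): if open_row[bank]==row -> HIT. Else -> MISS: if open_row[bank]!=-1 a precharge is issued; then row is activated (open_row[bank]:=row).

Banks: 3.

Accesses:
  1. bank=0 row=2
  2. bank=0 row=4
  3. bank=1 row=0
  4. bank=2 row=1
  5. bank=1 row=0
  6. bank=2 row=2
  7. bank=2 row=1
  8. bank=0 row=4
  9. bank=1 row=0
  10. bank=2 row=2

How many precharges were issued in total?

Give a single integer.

Answer: 4

Derivation:
Acc 1: bank0 row2 -> MISS (open row2); precharges=0
Acc 2: bank0 row4 -> MISS (open row4); precharges=1
Acc 3: bank1 row0 -> MISS (open row0); precharges=1
Acc 4: bank2 row1 -> MISS (open row1); precharges=1
Acc 5: bank1 row0 -> HIT
Acc 6: bank2 row2 -> MISS (open row2); precharges=2
Acc 7: bank2 row1 -> MISS (open row1); precharges=3
Acc 8: bank0 row4 -> HIT
Acc 9: bank1 row0 -> HIT
Acc 10: bank2 row2 -> MISS (open row2); precharges=4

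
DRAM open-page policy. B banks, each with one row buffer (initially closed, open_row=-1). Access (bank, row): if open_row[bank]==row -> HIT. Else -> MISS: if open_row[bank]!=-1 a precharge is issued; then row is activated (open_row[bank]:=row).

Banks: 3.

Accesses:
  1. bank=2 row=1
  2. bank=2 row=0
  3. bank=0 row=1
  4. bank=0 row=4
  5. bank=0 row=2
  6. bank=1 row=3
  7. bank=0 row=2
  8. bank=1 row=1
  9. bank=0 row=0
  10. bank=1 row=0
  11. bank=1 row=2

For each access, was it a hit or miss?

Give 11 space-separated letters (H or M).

Acc 1: bank2 row1 -> MISS (open row1); precharges=0
Acc 2: bank2 row0 -> MISS (open row0); precharges=1
Acc 3: bank0 row1 -> MISS (open row1); precharges=1
Acc 4: bank0 row4 -> MISS (open row4); precharges=2
Acc 5: bank0 row2 -> MISS (open row2); precharges=3
Acc 6: bank1 row3 -> MISS (open row3); precharges=3
Acc 7: bank0 row2 -> HIT
Acc 8: bank1 row1 -> MISS (open row1); precharges=4
Acc 9: bank0 row0 -> MISS (open row0); precharges=5
Acc 10: bank1 row0 -> MISS (open row0); precharges=6
Acc 11: bank1 row2 -> MISS (open row2); precharges=7

Answer: M M M M M M H M M M M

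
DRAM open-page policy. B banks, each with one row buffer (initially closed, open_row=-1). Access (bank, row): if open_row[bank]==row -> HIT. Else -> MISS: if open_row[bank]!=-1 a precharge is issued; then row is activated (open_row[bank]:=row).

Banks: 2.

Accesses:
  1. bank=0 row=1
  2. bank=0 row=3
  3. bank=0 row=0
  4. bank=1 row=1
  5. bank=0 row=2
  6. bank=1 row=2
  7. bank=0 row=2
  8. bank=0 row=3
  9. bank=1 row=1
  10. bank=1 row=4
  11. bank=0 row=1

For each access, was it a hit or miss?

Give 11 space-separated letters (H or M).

Answer: M M M M M M H M M M M

Derivation:
Acc 1: bank0 row1 -> MISS (open row1); precharges=0
Acc 2: bank0 row3 -> MISS (open row3); precharges=1
Acc 3: bank0 row0 -> MISS (open row0); precharges=2
Acc 4: bank1 row1 -> MISS (open row1); precharges=2
Acc 5: bank0 row2 -> MISS (open row2); precharges=3
Acc 6: bank1 row2 -> MISS (open row2); precharges=4
Acc 7: bank0 row2 -> HIT
Acc 8: bank0 row3 -> MISS (open row3); precharges=5
Acc 9: bank1 row1 -> MISS (open row1); precharges=6
Acc 10: bank1 row4 -> MISS (open row4); precharges=7
Acc 11: bank0 row1 -> MISS (open row1); precharges=8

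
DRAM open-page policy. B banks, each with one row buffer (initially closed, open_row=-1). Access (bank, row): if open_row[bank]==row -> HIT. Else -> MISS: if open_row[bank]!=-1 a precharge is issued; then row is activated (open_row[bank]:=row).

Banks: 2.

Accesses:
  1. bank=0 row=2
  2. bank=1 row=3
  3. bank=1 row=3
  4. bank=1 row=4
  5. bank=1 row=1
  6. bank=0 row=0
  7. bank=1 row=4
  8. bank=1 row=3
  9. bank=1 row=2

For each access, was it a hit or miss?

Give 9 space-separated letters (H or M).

Answer: M M H M M M M M M

Derivation:
Acc 1: bank0 row2 -> MISS (open row2); precharges=0
Acc 2: bank1 row3 -> MISS (open row3); precharges=0
Acc 3: bank1 row3 -> HIT
Acc 4: bank1 row4 -> MISS (open row4); precharges=1
Acc 5: bank1 row1 -> MISS (open row1); precharges=2
Acc 6: bank0 row0 -> MISS (open row0); precharges=3
Acc 7: bank1 row4 -> MISS (open row4); precharges=4
Acc 8: bank1 row3 -> MISS (open row3); precharges=5
Acc 9: bank1 row2 -> MISS (open row2); precharges=6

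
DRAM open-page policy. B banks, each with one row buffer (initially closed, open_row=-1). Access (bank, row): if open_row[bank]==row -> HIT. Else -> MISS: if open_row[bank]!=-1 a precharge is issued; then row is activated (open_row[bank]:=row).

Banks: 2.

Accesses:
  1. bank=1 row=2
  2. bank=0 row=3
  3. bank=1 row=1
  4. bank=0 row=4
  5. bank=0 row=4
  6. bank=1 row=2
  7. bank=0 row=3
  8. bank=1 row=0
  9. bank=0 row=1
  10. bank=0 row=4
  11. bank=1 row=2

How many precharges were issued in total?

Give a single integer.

Answer: 8

Derivation:
Acc 1: bank1 row2 -> MISS (open row2); precharges=0
Acc 2: bank0 row3 -> MISS (open row3); precharges=0
Acc 3: bank1 row1 -> MISS (open row1); precharges=1
Acc 4: bank0 row4 -> MISS (open row4); precharges=2
Acc 5: bank0 row4 -> HIT
Acc 6: bank1 row2 -> MISS (open row2); precharges=3
Acc 7: bank0 row3 -> MISS (open row3); precharges=4
Acc 8: bank1 row0 -> MISS (open row0); precharges=5
Acc 9: bank0 row1 -> MISS (open row1); precharges=6
Acc 10: bank0 row4 -> MISS (open row4); precharges=7
Acc 11: bank1 row2 -> MISS (open row2); precharges=8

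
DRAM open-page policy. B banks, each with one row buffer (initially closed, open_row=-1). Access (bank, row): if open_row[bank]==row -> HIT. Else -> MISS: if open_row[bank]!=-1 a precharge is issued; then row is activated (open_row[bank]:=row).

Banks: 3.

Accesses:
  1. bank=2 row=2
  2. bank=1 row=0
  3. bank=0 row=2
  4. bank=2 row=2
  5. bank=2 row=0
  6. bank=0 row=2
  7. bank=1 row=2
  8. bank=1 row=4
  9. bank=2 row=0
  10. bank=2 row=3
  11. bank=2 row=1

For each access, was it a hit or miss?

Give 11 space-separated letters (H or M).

Acc 1: bank2 row2 -> MISS (open row2); precharges=0
Acc 2: bank1 row0 -> MISS (open row0); precharges=0
Acc 3: bank0 row2 -> MISS (open row2); precharges=0
Acc 4: bank2 row2 -> HIT
Acc 5: bank2 row0 -> MISS (open row0); precharges=1
Acc 6: bank0 row2 -> HIT
Acc 7: bank1 row2 -> MISS (open row2); precharges=2
Acc 8: bank1 row4 -> MISS (open row4); precharges=3
Acc 9: bank2 row0 -> HIT
Acc 10: bank2 row3 -> MISS (open row3); precharges=4
Acc 11: bank2 row1 -> MISS (open row1); precharges=5

Answer: M M M H M H M M H M M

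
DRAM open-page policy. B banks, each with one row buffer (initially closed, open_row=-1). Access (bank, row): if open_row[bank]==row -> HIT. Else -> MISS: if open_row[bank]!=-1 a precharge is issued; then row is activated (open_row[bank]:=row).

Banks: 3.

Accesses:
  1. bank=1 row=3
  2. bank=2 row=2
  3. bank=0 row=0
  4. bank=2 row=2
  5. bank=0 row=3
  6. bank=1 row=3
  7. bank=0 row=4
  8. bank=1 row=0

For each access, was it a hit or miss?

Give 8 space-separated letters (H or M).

Acc 1: bank1 row3 -> MISS (open row3); precharges=0
Acc 2: bank2 row2 -> MISS (open row2); precharges=0
Acc 3: bank0 row0 -> MISS (open row0); precharges=0
Acc 4: bank2 row2 -> HIT
Acc 5: bank0 row3 -> MISS (open row3); precharges=1
Acc 6: bank1 row3 -> HIT
Acc 7: bank0 row4 -> MISS (open row4); precharges=2
Acc 8: bank1 row0 -> MISS (open row0); precharges=3

Answer: M M M H M H M M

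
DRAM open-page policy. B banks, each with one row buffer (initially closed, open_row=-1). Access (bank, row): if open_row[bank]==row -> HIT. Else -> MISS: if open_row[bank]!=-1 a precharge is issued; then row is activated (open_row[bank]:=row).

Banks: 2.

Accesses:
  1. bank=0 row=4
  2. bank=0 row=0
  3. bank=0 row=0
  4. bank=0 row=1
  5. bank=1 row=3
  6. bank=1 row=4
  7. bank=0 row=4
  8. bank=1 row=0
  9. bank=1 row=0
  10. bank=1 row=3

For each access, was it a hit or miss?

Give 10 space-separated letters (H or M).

Answer: M M H M M M M M H M

Derivation:
Acc 1: bank0 row4 -> MISS (open row4); precharges=0
Acc 2: bank0 row0 -> MISS (open row0); precharges=1
Acc 3: bank0 row0 -> HIT
Acc 4: bank0 row1 -> MISS (open row1); precharges=2
Acc 5: bank1 row3 -> MISS (open row3); precharges=2
Acc 6: bank1 row4 -> MISS (open row4); precharges=3
Acc 7: bank0 row4 -> MISS (open row4); precharges=4
Acc 8: bank1 row0 -> MISS (open row0); precharges=5
Acc 9: bank1 row0 -> HIT
Acc 10: bank1 row3 -> MISS (open row3); precharges=6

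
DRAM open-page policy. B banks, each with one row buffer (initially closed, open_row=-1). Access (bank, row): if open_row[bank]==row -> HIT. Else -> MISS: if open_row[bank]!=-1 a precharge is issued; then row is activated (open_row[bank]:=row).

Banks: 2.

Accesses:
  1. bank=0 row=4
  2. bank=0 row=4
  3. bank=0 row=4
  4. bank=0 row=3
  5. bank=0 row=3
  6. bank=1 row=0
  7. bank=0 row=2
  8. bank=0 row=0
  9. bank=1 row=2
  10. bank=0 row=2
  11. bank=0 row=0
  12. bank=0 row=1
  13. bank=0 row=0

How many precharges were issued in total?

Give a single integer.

Answer: 8

Derivation:
Acc 1: bank0 row4 -> MISS (open row4); precharges=0
Acc 2: bank0 row4 -> HIT
Acc 3: bank0 row4 -> HIT
Acc 4: bank0 row3 -> MISS (open row3); precharges=1
Acc 5: bank0 row3 -> HIT
Acc 6: bank1 row0 -> MISS (open row0); precharges=1
Acc 7: bank0 row2 -> MISS (open row2); precharges=2
Acc 8: bank0 row0 -> MISS (open row0); precharges=3
Acc 9: bank1 row2 -> MISS (open row2); precharges=4
Acc 10: bank0 row2 -> MISS (open row2); precharges=5
Acc 11: bank0 row0 -> MISS (open row0); precharges=6
Acc 12: bank0 row1 -> MISS (open row1); precharges=7
Acc 13: bank0 row0 -> MISS (open row0); precharges=8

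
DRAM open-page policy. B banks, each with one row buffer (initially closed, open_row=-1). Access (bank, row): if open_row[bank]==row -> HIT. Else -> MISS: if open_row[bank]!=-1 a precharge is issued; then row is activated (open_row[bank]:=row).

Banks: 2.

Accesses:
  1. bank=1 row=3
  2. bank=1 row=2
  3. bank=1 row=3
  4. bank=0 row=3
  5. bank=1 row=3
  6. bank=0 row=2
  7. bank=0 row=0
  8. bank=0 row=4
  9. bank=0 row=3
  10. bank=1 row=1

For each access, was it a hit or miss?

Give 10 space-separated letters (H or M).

Acc 1: bank1 row3 -> MISS (open row3); precharges=0
Acc 2: bank1 row2 -> MISS (open row2); precharges=1
Acc 3: bank1 row3 -> MISS (open row3); precharges=2
Acc 4: bank0 row3 -> MISS (open row3); precharges=2
Acc 5: bank1 row3 -> HIT
Acc 6: bank0 row2 -> MISS (open row2); precharges=3
Acc 7: bank0 row0 -> MISS (open row0); precharges=4
Acc 8: bank0 row4 -> MISS (open row4); precharges=5
Acc 9: bank0 row3 -> MISS (open row3); precharges=6
Acc 10: bank1 row1 -> MISS (open row1); precharges=7

Answer: M M M M H M M M M M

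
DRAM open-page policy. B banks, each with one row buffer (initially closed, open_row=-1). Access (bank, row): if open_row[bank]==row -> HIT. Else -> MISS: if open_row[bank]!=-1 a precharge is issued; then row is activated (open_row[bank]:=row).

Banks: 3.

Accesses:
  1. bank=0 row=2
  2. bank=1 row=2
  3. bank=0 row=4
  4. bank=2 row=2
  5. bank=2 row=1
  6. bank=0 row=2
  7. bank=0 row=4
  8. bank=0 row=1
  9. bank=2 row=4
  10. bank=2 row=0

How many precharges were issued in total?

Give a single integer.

Answer: 7

Derivation:
Acc 1: bank0 row2 -> MISS (open row2); precharges=0
Acc 2: bank1 row2 -> MISS (open row2); precharges=0
Acc 3: bank0 row4 -> MISS (open row4); precharges=1
Acc 4: bank2 row2 -> MISS (open row2); precharges=1
Acc 5: bank2 row1 -> MISS (open row1); precharges=2
Acc 6: bank0 row2 -> MISS (open row2); precharges=3
Acc 7: bank0 row4 -> MISS (open row4); precharges=4
Acc 8: bank0 row1 -> MISS (open row1); precharges=5
Acc 9: bank2 row4 -> MISS (open row4); precharges=6
Acc 10: bank2 row0 -> MISS (open row0); precharges=7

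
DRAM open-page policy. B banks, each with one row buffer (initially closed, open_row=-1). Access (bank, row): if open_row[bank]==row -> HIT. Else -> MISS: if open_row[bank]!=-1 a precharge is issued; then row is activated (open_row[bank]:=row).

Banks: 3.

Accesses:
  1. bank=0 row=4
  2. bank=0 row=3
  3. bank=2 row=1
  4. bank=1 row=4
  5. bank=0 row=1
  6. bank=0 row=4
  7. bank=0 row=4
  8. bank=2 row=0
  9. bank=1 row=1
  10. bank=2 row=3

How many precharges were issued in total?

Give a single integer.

Acc 1: bank0 row4 -> MISS (open row4); precharges=0
Acc 2: bank0 row3 -> MISS (open row3); precharges=1
Acc 3: bank2 row1 -> MISS (open row1); precharges=1
Acc 4: bank1 row4 -> MISS (open row4); precharges=1
Acc 5: bank0 row1 -> MISS (open row1); precharges=2
Acc 6: bank0 row4 -> MISS (open row4); precharges=3
Acc 7: bank0 row4 -> HIT
Acc 8: bank2 row0 -> MISS (open row0); precharges=4
Acc 9: bank1 row1 -> MISS (open row1); precharges=5
Acc 10: bank2 row3 -> MISS (open row3); precharges=6

Answer: 6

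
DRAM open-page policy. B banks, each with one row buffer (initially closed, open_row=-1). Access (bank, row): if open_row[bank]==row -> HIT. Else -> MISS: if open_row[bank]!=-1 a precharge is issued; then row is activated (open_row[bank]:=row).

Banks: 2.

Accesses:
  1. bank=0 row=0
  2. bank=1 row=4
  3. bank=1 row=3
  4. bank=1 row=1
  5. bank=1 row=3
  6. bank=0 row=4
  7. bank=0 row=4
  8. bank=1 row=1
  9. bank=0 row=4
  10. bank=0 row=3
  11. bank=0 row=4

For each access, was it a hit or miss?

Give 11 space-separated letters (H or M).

Answer: M M M M M M H M H M M

Derivation:
Acc 1: bank0 row0 -> MISS (open row0); precharges=0
Acc 2: bank1 row4 -> MISS (open row4); precharges=0
Acc 3: bank1 row3 -> MISS (open row3); precharges=1
Acc 4: bank1 row1 -> MISS (open row1); precharges=2
Acc 5: bank1 row3 -> MISS (open row3); precharges=3
Acc 6: bank0 row4 -> MISS (open row4); precharges=4
Acc 7: bank0 row4 -> HIT
Acc 8: bank1 row1 -> MISS (open row1); precharges=5
Acc 9: bank0 row4 -> HIT
Acc 10: bank0 row3 -> MISS (open row3); precharges=6
Acc 11: bank0 row4 -> MISS (open row4); precharges=7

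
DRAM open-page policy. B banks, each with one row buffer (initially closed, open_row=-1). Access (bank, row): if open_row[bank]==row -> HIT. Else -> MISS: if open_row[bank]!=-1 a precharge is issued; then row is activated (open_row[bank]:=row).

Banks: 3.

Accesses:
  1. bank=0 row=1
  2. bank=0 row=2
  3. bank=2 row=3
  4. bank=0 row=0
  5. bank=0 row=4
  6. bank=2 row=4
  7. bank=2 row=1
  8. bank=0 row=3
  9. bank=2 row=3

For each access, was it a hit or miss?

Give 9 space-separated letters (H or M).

Answer: M M M M M M M M M

Derivation:
Acc 1: bank0 row1 -> MISS (open row1); precharges=0
Acc 2: bank0 row2 -> MISS (open row2); precharges=1
Acc 3: bank2 row3 -> MISS (open row3); precharges=1
Acc 4: bank0 row0 -> MISS (open row0); precharges=2
Acc 5: bank0 row4 -> MISS (open row4); precharges=3
Acc 6: bank2 row4 -> MISS (open row4); precharges=4
Acc 7: bank2 row1 -> MISS (open row1); precharges=5
Acc 8: bank0 row3 -> MISS (open row3); precharges=6
Acc 9: bank2 row3 -> MISS (open row3); precharges=7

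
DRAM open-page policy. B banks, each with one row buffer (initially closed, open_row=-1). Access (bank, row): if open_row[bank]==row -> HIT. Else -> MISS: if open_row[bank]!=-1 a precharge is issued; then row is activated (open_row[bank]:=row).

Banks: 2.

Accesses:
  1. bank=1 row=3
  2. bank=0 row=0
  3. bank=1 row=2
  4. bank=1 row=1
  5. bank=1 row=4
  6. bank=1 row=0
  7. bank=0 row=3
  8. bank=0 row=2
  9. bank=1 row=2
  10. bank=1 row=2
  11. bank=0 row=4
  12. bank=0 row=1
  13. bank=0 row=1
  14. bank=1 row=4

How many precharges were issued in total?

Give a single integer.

Answer: 10

Derivation:
Acc 1: bank1 row3 -> MISS (open row3); precharges=0
Acc 2: bank0 row0 -> MISS (open row0); precharges=0
Acc 3: bank1 row2 -> MISS (open row2); precharges=1
Acc 4: bank1 row1 -> MISS (open row1); precharges=2
Acc 5: bank1 row4 -> MISS (open row4); precharges=3
Acc 6: bank1 row0 -> MISS (open row0); precharges=4
Acc 7: bank0 row3 -> MISS (open row3); precharges=5
Acc 8: bank0 row2 -> MISS (open row2); precharges=6
Acc 9: bank1 row2 -> MISS (open row2); precharges=7
Acc 10: bank1 row2 -> HIT
Acc 11: bank0 row4 -> MISS (open row4); precharges=8
Acc 12: bank0 row1 -> MISS (open row1); precharges=9
Acc 13: bank0 row1 -> HIT
Acc 14: bank1 row4 -> MISS (open row4); precharges=10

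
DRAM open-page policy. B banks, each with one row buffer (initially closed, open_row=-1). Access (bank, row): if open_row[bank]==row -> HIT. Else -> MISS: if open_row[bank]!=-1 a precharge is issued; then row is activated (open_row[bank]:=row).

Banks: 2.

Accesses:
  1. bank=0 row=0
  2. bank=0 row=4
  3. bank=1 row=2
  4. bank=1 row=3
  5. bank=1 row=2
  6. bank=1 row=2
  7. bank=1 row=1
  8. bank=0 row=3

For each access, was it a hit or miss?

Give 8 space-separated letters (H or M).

Answer: M M M M M H M M

Derivation:
Acc 1: bank0 row0 -> MISS (open row0); precharges=0
Acc 2: bank0 row4 -> MISS (open row4); precharges=1
Acc 3: bank1 row2 -> MISS (open row2); precharges=1
Acc 4: bank1 row3 -> MISS (open row3); precharges=2
Acc 5: bank1 row2 -> MISS (open row2); precharges=3
Acc 6: bank1 row2 -> HIT
Acc 7: bank1 row1 -> MISS (open row1); precharges=4
Acc 8: bank0 row3 -> MISS (open row3); precharges=5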